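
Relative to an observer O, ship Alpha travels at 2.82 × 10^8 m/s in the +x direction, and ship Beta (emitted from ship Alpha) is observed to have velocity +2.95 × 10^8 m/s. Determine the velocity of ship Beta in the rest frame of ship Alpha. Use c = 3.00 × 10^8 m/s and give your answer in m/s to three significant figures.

+1.72 × 10^8 m/s

v = 0.940c, u = 0.983c.
Invert the composition law: u' = (u − v)/(1 − uv/c²).
u' = (0.983 − 0.940) / (1 − (0.983)(0.940)) = 0.0433/0.0757 = 0.5727.
u' = 0.5727 × 3.00 × 10^8 m/s.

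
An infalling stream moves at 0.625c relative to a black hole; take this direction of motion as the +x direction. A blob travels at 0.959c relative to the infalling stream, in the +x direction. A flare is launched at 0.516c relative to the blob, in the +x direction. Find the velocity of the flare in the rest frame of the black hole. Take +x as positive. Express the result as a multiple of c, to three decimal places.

0.997c

Apply u = (u' + v)/(1 + u'v/c²) successively, working outward toward the black hole.
Start: velocity of the infalling stream relative to the black hole = 0.6250c.
Compose with the blob (u' = 0.959 in the infalling stream frame): u_1 = (0.959 + 0.625) / (1 + 0.959·0.625) = 1.5840/1.5994 = 0.9904.
Compose with the flare (u' = 0.516 in the blob frame): u_2 = (0.516 + 0.990) / (1 + 0.516·0.990) = 1.5064/1.5110 = 0.9969.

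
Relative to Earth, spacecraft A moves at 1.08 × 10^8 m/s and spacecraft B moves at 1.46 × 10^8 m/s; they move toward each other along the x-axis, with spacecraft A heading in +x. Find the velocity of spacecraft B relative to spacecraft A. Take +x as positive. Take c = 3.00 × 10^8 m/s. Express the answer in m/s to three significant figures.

β_A = 0.360, β_B = -0.487 (dividing each by c = 3.00 × 10^8 m/s).
Transform to A's frame with the inverse velocity-addition law: u' = (u − v)/(1 − uv/c²), taking u = β_B and v = β_A.
u' = (-0.487 − 0.360) / (1 − (0.360)(-0.487)) = -0.8467/1.1752 = -0.7204.
u' = -0.7204 × 3.00 × 10^8 m/s.

-2.16 × 10^8 m/s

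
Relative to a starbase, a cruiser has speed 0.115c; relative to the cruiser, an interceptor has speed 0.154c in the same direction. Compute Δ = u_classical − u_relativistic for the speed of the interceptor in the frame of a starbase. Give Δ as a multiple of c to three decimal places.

Galilean: u_cl = 0.154 + 0.115 = 0.2690.
Relativistic: u_rel = (0.154 + 0.115) / (1 + 0.154·0.115) = 0.2690/1.0177 = 0.2643.
Δ = 0.2690 − 0.2643 = 0.0047.

Δ = 0.005c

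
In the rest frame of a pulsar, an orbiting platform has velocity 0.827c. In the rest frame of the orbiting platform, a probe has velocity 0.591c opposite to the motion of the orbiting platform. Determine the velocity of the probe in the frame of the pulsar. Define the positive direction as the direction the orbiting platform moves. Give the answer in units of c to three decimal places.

+0.462c

With v = 0.827 and u' = -0.591 (in units of c),
u = (u' + v)/(1 + u'v/c²):
u = (-0.591 + 0.827) / (1 + (-0.591)·0.827) = 0.2360/0.5112 = 0.4616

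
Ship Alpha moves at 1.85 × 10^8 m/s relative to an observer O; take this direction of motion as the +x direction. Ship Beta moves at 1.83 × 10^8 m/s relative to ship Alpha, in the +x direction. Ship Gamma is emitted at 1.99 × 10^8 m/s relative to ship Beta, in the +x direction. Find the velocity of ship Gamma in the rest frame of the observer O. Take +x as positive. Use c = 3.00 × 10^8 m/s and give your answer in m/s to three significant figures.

2.93 × 10^8 m/s

Apply u = (u' + v)/(1 + u'v/c²) successively, working outward toward the observer O.
(Dividing each given speed by c = 3.00 × 10^8 m/s to work in units of c.)
Start: velocity of ship Alpha relative to the observer O = 0.6167c.
Compose with ship Beta (u' = 0.610 in ship Alpha frame): u_1 = (0.610 + 0.617) / (1 + 0.610·0.617) = 1.2267/1.3762 = 0.8914.
Compose with ship Gamma (u' = 0.663 in ship Beta frame): u_2 = (0.663 + 0.891) / (1 + 0.663·0.891) = 1.5547/1.5913 = 0.9770.
So u = 0.9770 × 3.00 × 10^8 m/s.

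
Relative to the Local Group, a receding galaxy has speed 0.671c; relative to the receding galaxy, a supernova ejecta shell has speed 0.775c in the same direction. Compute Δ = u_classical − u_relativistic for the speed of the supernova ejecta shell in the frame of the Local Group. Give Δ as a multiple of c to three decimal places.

Δ = 0.495c

Galilean: u_cl = 0.775 + 0.671 = 1.4460.
Relativistic: u_rel = (0.775 + 0.671) / (1 + 0.775·0.671) = 1.4460/1.5200 = 0.9513.
Δ = 1.4460 − 0.9513 = 0.4947.
(The classical prediction exceeds c; the relativistic result does not.)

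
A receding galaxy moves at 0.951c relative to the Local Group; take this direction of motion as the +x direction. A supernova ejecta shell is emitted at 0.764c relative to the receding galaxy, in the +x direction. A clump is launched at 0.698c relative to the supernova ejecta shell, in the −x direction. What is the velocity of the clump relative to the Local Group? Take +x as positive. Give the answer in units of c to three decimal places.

Apply u = (u' + v)/(1 + u'v/c²) successively, working outward toward the Local Group.
Start: velocity of the receding galaxy relative to the Local Group = 0.9510c.
Compose with the supernova ejecta shell (u' = 0.764 in the receding galaxy frame): u_1 = (0.764 + 0.951) / (1 + 0.764·0.951) = 1.7150/1.7266 = 0.9933.
Compose with the clump (u' = -0.698 in the supernova ejecta shell frame): u_2 = (-0.698 + 0.993) / (1 + (-0.698)·0.993) = 0.2953/0.3067 = 0.9629.

+0.963c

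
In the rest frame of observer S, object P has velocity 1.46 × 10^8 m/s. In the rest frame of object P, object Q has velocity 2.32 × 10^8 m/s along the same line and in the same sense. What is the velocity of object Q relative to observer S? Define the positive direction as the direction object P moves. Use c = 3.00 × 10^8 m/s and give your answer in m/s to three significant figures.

2.75 × 10^8 m/s

In units of c (dividing by 3.00 × 10^8 m/s): v = 0.487, u' = 0.773.
u = (u' + v)/(1 + u'v/c²):
u = (0.773 + 0.487) / (1 + 0.773·0.487) = 1.2600/1.3764 = 0.9155
(Galilean addition would give +1.260c, exceeding c.)
Converting back: u = 0.9155 × 3.00 × 10^8 m/s.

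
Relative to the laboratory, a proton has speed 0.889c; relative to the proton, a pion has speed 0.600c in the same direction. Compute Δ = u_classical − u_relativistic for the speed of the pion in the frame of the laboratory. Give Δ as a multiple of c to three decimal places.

Δ = 0.518c

Galilean: u_cl = 0.600 + 0.889 = 1.4890.
Relativistic: u_rel = (0.600 + 0.889) / (1 + 0.600·0.889) = 1.4890/1.5334 = 0.9710.
Δ = 1.4890 − 0.9710 = 0.5180.
(The classical prediction exceeds c; the relativistic result does not.)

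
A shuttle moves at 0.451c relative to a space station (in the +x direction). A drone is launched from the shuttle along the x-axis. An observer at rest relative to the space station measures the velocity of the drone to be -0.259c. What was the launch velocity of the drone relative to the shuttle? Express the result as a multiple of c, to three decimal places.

Invert the composition law: u' = (u − v)/(1 − uv/c²).
u' = (-0.259 − 0.451) / (1 − (-0.259)(0.451)) = -0.7100/1.1168 = -0.6357.

-0.636c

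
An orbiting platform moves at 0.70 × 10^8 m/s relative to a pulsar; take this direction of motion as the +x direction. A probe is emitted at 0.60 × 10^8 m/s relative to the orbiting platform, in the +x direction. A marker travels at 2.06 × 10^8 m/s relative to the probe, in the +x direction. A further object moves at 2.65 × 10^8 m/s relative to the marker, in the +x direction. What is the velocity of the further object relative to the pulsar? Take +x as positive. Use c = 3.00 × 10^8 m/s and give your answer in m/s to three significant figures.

Apply u = (u' + v)/(1 + u'v/c²) successively, working outward toward the pulsar.
(Dividing each given speed by c = 3.00 × 10^8 m/s to work in units of c.)
Start: velocity of the orbiting platform relative to the pulsar = 0.2333c.
Compose with the probe (u' = 0.200 in the orbiting platform frame): u_1 = (0.200 + 0.233) / (1 + 0.200·0.233) = 0.4333/1.0467 = 0.4140.
Compose with the marker (u' = 0.687 in the probe frame): u_2 = (0.687 + 0.414) / (1 + 0.687·0.414) = 1.1007/1.2843 = 0.8570.
Compose with the further object (u' = 0.883 in the marker frame): u_3 = (0.883 + 0.857) / (1 + 0.883·0.857) = 1.7404/1.7570 = 0.9905.
So u = 0.9905 × 3.00 × 10^8 m/s.

2.97 × 10^8 m/s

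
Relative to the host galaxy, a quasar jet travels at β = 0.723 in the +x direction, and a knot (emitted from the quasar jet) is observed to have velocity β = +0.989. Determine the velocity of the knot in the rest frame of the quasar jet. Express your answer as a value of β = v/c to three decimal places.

Invert the composition law: u' = (u − v)/(1 − uv/c²).
u' = (0.989 − 0.723) / (1 − (0.989)(0.723)) = 0.2660/0.2850 = 0.9335.

β = +0.933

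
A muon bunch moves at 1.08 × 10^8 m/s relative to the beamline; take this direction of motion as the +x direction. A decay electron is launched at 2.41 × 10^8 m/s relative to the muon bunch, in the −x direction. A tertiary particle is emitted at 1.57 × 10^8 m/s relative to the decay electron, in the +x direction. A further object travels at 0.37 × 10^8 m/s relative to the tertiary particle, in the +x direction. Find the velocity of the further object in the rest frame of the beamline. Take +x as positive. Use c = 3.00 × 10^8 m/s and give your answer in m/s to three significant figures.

Apply u = (u' + v)/(1 + u'v/c²) successively, working outward toward the beamline.
(Dividing each given speed by c = 3.00 × 10^8 m/s to work in units of c.)
Start: velocity of the muon bunch relative to the beamline = 0.3600c.
Compose with the decay electron (u' = -0.803 in the muon bunch frame): u_1 = (-0.803 + 0.360) / (1 + (-0.803)·0.360) = -0.4433/0.7108 = -0.6237.
Compose with the tertiary particle (u' = 0.523 in the decay electron frame): u_2 = (0.523 + (-0.624)) / (1 + 0.523·(-0.624)) = -0.1004/0.6736 = -0.1490.
Compose with the further object (u' = 0.123 in the tertiary particle frame): u_3 = (0.123 + (-0.149)) / (1 + 0.123·(-0.149)) = -0.0257/0.9816 = -0.0262.
So u = -0.0262 × 3.00 × 10^8 m/s.

-7.85 × 10^6 m/s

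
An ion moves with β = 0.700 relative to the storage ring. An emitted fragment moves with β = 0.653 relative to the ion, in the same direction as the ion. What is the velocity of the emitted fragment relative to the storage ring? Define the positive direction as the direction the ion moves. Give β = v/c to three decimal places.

With v = 0.700 and u' = 0.653 (in units of c),
u = (u' + v)/(1 + u'v/c²):
u = (0.653 + 0.700) / (1 + 0.653·0.700) = 1.3530/1.4571 = 0.9286

β = 0.929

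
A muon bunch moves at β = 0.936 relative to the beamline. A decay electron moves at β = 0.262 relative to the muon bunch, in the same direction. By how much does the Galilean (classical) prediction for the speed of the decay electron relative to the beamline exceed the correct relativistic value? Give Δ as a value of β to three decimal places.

Galilean: u_cl = 0.262 + 0.936 = 1.1980.
Relativistic: u_rel = (0.262 + 0.936) / (1 + 0.262·0.936) = 1.1980/1.2452 = 0.9621.
Δ = 1.1980 − 0.9621 = 0.2359.
(The classical prediction exceeds c; the relativistic result does not.)

Δ = 0.236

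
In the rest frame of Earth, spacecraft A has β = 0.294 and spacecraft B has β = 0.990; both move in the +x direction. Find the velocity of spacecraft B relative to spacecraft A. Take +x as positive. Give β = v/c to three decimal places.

β_A = 0.294, β_B = 0.990.
Transform to A's frame with the inverse velocity-addition law: u' = (u − v)/(1 − uv/c²), taking u = β_B and v = β_A.
u' = (0.990 − 0.294) / (1 − (0.294)(0.990)) = 0.6960/0.7089 = 0.9817.

β = +0.982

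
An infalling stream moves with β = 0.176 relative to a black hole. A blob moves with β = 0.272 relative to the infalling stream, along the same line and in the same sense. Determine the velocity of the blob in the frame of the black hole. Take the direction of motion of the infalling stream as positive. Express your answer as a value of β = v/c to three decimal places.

β = 0.428

With v = 0.176 and u' = 0.272 (in units of c),
u = (u' + v)/(1 + u'v/c²):
u = (0.272 + 0.176) / (1 + 0.272·0.176) = 0.4480/1.0479 = 0.4275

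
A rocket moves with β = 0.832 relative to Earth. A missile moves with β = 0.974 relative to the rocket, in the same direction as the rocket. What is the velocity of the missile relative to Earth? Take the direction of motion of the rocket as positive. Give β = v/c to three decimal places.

With v = 0.832 and u' = 0.974 (in units of c),
u = (u' + v)/(1 + u'v/c²):
u = (0.974 + 0.832) / (1 + 0.974·0.832) = 1.8060/1.8104 = 0.9976

β = 0.998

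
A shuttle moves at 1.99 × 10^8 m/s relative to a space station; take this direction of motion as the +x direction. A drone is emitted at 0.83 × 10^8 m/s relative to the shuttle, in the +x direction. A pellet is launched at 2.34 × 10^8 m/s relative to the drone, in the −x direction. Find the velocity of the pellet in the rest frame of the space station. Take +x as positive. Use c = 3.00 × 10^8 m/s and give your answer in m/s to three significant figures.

+1.12 × 10^7 m/s

Apply u = (u' + v)/(1 + u'v/c²) successively, working outward toward the space station.
(Dividing each given speed by c = 3.00 × 10^8 m/s to work in units of c.)
Start: velocity of the shuttle relative to the space station = 0.6633c.
Compose with the drone (u' = 0.277 in the shuttle frame): u_1 = (0.277 + 0.663) / (1 + 0.277·0.663) = 0.9400/1.1835 = 0.7942.
Compose with the pellet (u' = -0.780 in the drone frame): u_2 = (-0.780 + 0.794) / (1 + (-0.780)·0.794) = 0.0142/0.3805 = 0.0374.
So u = 0.0374 × 3.00 × 10^8 m/s.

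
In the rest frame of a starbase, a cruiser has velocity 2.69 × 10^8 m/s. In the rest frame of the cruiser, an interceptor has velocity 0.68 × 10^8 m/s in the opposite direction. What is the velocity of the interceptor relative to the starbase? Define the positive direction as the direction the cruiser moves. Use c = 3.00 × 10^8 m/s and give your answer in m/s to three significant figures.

+2.52 × 10^8 m/s

In units of c (dividing by 3.00 × 10^8 m/s): v = 0.897, u' = -0.227.
u = (u' + v)/(1 + u'v/c²):
u = (-0.227 + 0.897) / (1 + (-0.227)·0.897) = 0.6700/0.7968 = 0.8409
Converting back: u = 0.8409 × 3.00 × 10^8 m/s.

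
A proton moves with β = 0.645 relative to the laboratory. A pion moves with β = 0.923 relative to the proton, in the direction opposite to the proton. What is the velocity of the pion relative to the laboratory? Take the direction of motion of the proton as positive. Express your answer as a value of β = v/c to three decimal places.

With v = 0.645 and u' = -0.923 (in units of c),
u = (u' + v)/(1 + u'v/c²):
u = (-0.923 + 0.645) / (1 + (-0.923)·0.645) = -0.2780/0.4047 = -0.6870

β = -0.687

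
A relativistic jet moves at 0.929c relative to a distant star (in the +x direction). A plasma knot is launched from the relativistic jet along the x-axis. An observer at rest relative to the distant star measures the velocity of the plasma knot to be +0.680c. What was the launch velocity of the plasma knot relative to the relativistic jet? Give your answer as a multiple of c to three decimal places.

Invert the composition law: u' = (u − v)/(1 − uv/c²).
u' = (0.680 − 0.929) / (1 − (0.680)(0.929)) = -0.2490/0.3683 = -0.6761.

-0.676c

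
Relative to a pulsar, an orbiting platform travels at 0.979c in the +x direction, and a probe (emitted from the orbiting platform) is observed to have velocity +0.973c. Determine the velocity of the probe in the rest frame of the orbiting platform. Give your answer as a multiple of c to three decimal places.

Invert the composition law: u' = (u − v)/(1 − uv/c²).
u' = (0.973 − 0.979) / (1 − (0.973)(0.979)) = -0.0060/0.0474 = -0.1265.

-0.126c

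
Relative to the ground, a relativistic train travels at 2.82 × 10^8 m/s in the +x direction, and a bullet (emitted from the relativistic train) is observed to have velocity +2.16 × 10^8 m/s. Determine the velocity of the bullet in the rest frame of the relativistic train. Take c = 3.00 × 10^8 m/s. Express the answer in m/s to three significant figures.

v = 0.940c, u = 0.720c.
Invert the composition law: u' = (u − v)/(1 − uv/c²).
u' = (0.720 − 0.940) / (1 − (0.720)(0.940)) = -0.2200/0.3232 = -0.6807.
u' = -0.6807 × 3.00 × 10^8 m/s.

-2.04 × 10^8 m/s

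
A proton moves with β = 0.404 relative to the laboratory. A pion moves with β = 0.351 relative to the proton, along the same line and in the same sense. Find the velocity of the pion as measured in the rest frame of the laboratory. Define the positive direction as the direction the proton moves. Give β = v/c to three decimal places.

With v = 0.404 and u' = 0.351 (in units of c),
u = (u' + v)/(1 + u'v/c²):
u = (0.351 + 0.404) / (1 + 0.351·0.404) = 0.7550/1.1418 = 0.6612
(Galilean addition would give +0.755c.)

β = 0.661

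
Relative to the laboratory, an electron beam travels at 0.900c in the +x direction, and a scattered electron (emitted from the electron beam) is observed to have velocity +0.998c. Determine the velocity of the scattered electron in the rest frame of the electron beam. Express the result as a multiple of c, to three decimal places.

Invert the composition law: u' = (u − v)/(1 − uv/c²).
u' = (0.998 − 0.900) / (1 − (0.998)(0.900)) = 0.0980/0.1018 = 0.9627.

+0.963c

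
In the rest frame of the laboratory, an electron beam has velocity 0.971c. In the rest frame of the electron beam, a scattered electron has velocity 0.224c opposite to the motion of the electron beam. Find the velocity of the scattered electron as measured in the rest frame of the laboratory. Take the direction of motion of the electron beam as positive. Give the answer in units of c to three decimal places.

+0.955c

With v = 0.971 and u' = -0.224 (in units of c),
u = (u' + v)/(1 + u'v/c²):
u = (-0.224 + 0.971) / (1 + (-0.224)·0.971) = 0.7470/0.7825 = 0.9546
(Galilean addition would give +0.747c.)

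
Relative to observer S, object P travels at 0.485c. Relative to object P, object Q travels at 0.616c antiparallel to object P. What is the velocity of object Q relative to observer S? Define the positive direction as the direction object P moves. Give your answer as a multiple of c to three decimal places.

-0.187c

With v = 0.485 and u' = -0.616 (in units of c),
u = (u' + v)/(1 + u'v/c²):
u = (-0.616 + 0.485) / (1 + (-0.616)·0.485) = -0.1310/0.7012 = -0.1868
(Galilean addition would give -0.131c.)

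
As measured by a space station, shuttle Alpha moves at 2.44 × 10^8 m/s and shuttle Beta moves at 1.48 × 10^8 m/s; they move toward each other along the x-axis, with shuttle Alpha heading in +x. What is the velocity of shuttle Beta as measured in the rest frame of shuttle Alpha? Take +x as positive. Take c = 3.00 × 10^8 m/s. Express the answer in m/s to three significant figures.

β_A = 0.813, β_B = -0.493 (dividing each by c = 3.00 × 10^8 m/s).
Transform to A's frame with the inverse velocity-addition law: u' = (u − v)/(1 − uv/c²), taking u = β_B and v = β_A.
u' = (-0.493 − 0.813) / (1 − (0.813)(-0.493)) = -1.3067/1.4012 = -0.9325.
u' = -0.9325 × 3.00 × 10^8 m/s.

-2.80 × 10^8 m/s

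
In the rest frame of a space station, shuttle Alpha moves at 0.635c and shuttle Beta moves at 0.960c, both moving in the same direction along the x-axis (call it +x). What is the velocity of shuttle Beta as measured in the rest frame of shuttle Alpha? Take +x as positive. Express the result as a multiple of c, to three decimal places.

β_A = 0.635, β_B = 0.960.
Transform to A's frame with the inverse velocity-addition law: u' = (u − v)/(1 − uv/c²), taking u = β_B and v = β_A.
u' = (0.960 − 0.635) / (1 − (0.635)(0.960)) = 0.3250/0.3904 = 0.8325.

+0.832c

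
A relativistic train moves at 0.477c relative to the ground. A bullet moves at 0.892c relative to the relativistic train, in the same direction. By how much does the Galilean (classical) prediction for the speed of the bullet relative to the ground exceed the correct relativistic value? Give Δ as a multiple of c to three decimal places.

Galilean: u_cl = 0.892 + 0.477 = 1.3690.
Relativistic: u_rel = (0.892 + 0.477) / (1 + 0.892·0.477) = 1.3690/1.4255 = 0.9604.
Δ = 1.3690 − 0.9604 = 0.4086.
(The classical prediction exceeds c; the relativistic result does not.)

Δ = 0.409c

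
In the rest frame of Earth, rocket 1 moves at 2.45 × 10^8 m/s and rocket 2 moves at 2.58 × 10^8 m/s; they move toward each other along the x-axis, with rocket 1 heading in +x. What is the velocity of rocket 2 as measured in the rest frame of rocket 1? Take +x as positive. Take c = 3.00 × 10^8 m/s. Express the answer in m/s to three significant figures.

-2.95 × 10^8 m/s

β_A = 0.817, β_B = -0.860 (dividing each by c = 3.00 × 10^8 m/s).
Transform to A's frame with the inverse velocity-addition law: u' = (u − v)/(1 − uv/c²), taking u = β_B and v = β_A.
u' = (-0.860 − 0.817) / (1 − (0.817)(-0.860)) = -1.6767/1.7023 = -0.9849.
u' = -0.9849 × 3.00 × 10^8 m/s.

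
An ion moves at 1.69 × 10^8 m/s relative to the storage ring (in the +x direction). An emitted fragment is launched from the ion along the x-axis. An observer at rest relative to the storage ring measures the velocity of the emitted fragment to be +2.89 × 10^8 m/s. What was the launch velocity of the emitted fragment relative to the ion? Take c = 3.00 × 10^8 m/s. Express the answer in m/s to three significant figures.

v = 0.563c, u = 0.963c.
Invert the composition law: u' = (u − v)/(1 − uv/c²).
u' = (0.963 − 0.563) / (1 − (0.963)(0.563)) = 0.4000/0.4573 = 0.8747.
u' = 0.8747 × 3.00 × 10^8 m/s.

+2.62 × 10^8 m/s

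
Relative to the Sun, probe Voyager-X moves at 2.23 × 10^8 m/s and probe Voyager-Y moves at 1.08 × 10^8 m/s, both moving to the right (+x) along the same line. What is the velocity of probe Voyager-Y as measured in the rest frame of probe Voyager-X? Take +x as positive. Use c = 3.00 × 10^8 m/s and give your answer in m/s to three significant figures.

-1.57 × 10^8 m/s

β_A = 0.743, β_B = 0.360 (dividing each by c = 3.00 × 10^8 m/s).
Transform to A's frame with the inverse velocity-addition law: u' = (u − v)/(1 − uv/c²), taking u = β_B and v = β_A.
u' = (0.360 − 0.743) / (1 − (0.743)(0.360)) = -0.3833/0.7324 = -0.5234.
u' = -0.5234 × 3.00 × 10^8 m/s.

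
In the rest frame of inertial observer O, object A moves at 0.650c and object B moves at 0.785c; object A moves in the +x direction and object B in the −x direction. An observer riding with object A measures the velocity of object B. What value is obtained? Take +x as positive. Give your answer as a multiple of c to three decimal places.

β_A = 0.650, β_B = -0.785.
Transform to A's frame with the inverse velocity-addition law: u' = (u − v)/(1 − uv/c²), taking u = β_B and v = β_A.
u' = (-0.785 − 0.650) / (1 − (0.650)(-0.785)) = -1.4350/1.5103 = -0.9502.

-0.950c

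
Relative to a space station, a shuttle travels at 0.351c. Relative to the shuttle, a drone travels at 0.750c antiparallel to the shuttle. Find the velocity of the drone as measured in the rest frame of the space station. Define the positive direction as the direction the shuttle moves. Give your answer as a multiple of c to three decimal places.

With v = 0.351 and u' = -0.750 (in units of c),
u = (u' + v)/(1 + u'v/c²):
u = (-0.750 + 0.351) / (1 + (-0.750)·0.351) = -0.3990/0.7368 = -0.5416
(Galilean addition would give -0.399c.)

-0.542c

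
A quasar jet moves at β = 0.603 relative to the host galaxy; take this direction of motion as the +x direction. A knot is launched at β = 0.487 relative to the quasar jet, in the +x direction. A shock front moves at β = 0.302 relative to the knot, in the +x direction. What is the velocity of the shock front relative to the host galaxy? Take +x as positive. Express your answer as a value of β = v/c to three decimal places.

β = 0.912

Apply u = (u' + v)/(1 + u'v/c²) successively, working outward toward the host galaxy.
Start: velocity of the quasar jet relative to the host galaxy = 0.6030c.
Compose with the knot (u' = 0.487 in the quasar jet frame): u_1 = (0.487 + 0.603) / (1 + 0.487·0.603) = 1.0900/1.2937 = 0.8426.
Compose with the shock front (u' = 0.302 in the knot frame): u_2 = (0.302 + 0.843) / (1 + 0.302·0.843) = 1.1446/1.2545 = 0.9124.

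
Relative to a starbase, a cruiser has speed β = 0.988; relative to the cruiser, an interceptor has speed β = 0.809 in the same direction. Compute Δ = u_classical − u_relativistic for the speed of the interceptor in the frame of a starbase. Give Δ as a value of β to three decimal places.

Δ = 0.798

Galilean: u_cl = 0.809 + 0.988 = 1.7970.
Relativistic: u_rel = (0.809 + 0.988) / (1 + 0.809·0.988) = 1.7970/1.7993 = 0.9987.
Δ = 1.7970 − 0.9987 = 0.7983.
(The classical prediction exceeds c; the relativistic result does not.)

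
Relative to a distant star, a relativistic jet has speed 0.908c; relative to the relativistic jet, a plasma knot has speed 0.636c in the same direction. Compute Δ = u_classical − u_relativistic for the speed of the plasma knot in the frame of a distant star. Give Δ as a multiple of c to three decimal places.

Galilean: u_cl = 0.636 + 0.908 = 1.5440.
Relativistic: u_rel = (0.636 + 0.908) / (1 + 0.636·0.908) = 1.5440/1.5775 = 0.9788.
Δ = 1.5440 − 0.9788 = 0.5652.
(The classical prediction exceeds c; the relativistic result does not.)

Δ = 0.565c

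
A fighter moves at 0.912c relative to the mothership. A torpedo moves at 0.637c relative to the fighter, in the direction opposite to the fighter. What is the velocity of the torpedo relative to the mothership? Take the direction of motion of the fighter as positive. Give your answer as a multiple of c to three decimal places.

+0.656c

With v = 0.912 and u' = -0.637 (in units of c),
u = (u' + v)/(1 + u'v/c²):
u = (-0.637 + 0.912) / (1 + (-0.637)·0.912) = 0.2750/0.4191 = 0.6562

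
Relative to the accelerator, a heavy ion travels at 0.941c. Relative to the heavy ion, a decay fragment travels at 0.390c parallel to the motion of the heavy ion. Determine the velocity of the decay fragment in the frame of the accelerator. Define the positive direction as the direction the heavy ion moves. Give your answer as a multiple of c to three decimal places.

0.974c

With v = 0.941 and u' = 0.390 (in units of c),
u = (u' + v)/(1 + u'v/c²):
u = (0.390 + 0.941) / (1 + 0.390·0.941) = 1.3310/1.3670 = 0.9737
(Galilean addition would give +1.331c, exceeding c.)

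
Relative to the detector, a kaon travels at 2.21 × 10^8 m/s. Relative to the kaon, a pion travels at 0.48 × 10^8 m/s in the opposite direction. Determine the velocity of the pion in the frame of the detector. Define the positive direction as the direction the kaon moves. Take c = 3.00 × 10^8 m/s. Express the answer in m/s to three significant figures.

In units of c (dividing by 3.00 × 10^8 m/s): v = 0.737, u' = -0.160.
u = (u' + v)/(1 + u'v/c²):
u = (-0.160 + 0.737) / (1 + (-0.160)·0.737) = 0.5767/0.8821 = 0.6537
Converting back: u = 0.6537 × 3.00 × 10^8 m/s.

+1.96 × 10^8 m/s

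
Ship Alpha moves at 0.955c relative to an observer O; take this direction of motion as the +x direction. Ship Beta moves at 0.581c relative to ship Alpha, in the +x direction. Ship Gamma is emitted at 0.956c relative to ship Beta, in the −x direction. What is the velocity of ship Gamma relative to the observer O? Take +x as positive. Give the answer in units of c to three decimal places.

+0.573c

Apply u = (u' + v)/(1 + u'v/c²) successively, working outward toward the observer O.
Start: velocity of ship Alpha relative to the observer O = 0.9550c.
Compose with ship Beta (u' = 0.581 in ship Alpha frame): u_1 = (0.581 + 0.955) / (1 + 0.581·0.955) = 1.5360/1.5549 = 0.9879.
Compose with ship Gamma (u' = -0.956 in ship Beta frame): u_2 = (-0.956 + 0.988) / (1 + (-0.956)·0.988) = 0.0319/0.0556 = 0.5733.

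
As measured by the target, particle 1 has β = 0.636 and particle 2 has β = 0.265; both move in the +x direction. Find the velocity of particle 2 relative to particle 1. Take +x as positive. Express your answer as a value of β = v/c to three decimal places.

β = -0.446

β_A = 0.636, β_B = 0.265.
Transform to A's frame with the inverse velocity-addition law: u' = (u − v)/(1 − uv/c²), taking u = β_B and v = β_A.
u' = (0.265 − 0.636) / (1 − (0.636)(0.265)) = -0.3710/0.8315 = -0.4462.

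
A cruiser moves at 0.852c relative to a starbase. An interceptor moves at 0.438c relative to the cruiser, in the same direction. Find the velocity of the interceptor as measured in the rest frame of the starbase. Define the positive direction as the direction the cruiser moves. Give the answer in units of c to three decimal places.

0.939c

With v = 0.852 and u' = 0.438 (in units of c),
u = (u' + v)/(1 + u'v/c²):
u = (0.438 + 0.852) / (1 + 0.438·0.852) = 1.2900/1.3732 = 0.9394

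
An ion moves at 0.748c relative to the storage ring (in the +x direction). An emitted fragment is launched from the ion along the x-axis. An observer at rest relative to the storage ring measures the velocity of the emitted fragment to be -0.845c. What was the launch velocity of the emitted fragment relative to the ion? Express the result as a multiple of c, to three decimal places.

Invert the composition law: u' = (u − v)/(1 − uv/c²).
u' = (-0.845 − 0.748) / (1 − (-0.845)(0.748)) = -1.5930/1.6321 = -0.9761.

-0.976c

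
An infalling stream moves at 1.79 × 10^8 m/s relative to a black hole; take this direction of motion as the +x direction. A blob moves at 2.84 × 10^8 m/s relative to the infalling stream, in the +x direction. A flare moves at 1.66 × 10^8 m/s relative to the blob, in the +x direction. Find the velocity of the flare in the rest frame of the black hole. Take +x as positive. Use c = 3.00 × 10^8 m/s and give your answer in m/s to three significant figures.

2.99 × 10^8 m/s

Apply u = (u' + v)/(1 + u'v/c²) successively, working outward toward the black hole.
(Dividing each given speed by c = 3.00 × 10^8 m/s to work in units of c.)
Start: velocity of the infalling stream relative to the black hole = 0.5967c.
Compose with the blob (u' = 0.947 in the infalling stream frame): u_1 = (0.947 + 0.597) / (1 + 0.947·0.597) = 1.5433/1.5648 = 0.9863.
Compose with the flare (u' = 0.553 in the blob frame): u_2 = (0.553 + 0.986) / (1 + 0.553·0.986) = 1.5396/1.5457 = 0.9960.
So u = 0.9960 × 3.00 × 10^8 m/s.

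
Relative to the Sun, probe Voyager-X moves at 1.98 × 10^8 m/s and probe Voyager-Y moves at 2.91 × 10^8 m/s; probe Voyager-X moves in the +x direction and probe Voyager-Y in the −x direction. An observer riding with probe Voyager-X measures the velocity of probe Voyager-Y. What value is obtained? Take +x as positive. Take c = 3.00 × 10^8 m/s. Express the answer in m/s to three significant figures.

-2.98 × 10^8 m/s

β_A = 0.660, β_B = -0.970 (dividing each by c = 3.00 × 10^8 m/s).
Transform to A's frame with the inverse velocity-addition law: u' = (u − v)/(1 − uv/c²), taking u = β_B and v = β_A.
u' = (-0.970 − 0.660) / (1 − (0.660)(-0.970)) = -1.6300/1.6402 = -0.9938.
u' = -0.9938 × 3.00 × 10^8 m/s.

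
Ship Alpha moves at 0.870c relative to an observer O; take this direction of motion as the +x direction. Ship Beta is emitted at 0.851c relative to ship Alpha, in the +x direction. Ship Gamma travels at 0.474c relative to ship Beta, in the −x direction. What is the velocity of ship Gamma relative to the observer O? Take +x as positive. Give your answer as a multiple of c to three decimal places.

+0.969c

Apply u = (u' + v)/(1 + u'v/c²) successively, working outward toward the observer O.
Start: velocity of ship Alpha relative to the observer O = 0.8700c.
Compose with ship Beta (u' = 0.851 in ship Alpha frame): u_1 = (0.851 + 0.870) / (1 + 0.851·0.870) = 1.7210/1.7404 = 0.9889.
Compose with ship Gamma (u' = -0.474 in ship Beta frame): u_2 = (-0.474 + 0.989) / (1 + (-0.474)·0.989) = 0.5149/0.5313 = 0.9691.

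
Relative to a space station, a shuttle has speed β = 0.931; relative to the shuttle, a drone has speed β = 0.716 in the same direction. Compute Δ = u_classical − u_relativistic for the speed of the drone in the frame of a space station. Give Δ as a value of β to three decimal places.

Galilean: u_cl = 0.716 + 0.931 = 1.6470.
Relativistic: u_rel = (0.716 + 0.931) / (1 + 0.716·0.931) = 1.6470/1.6666 = 0.9882.
Δ = 1.6470 − 0.9882 = 0.6588.
(The classical prediction exceeds c; the relativistic result does not.)

Δ = 0.659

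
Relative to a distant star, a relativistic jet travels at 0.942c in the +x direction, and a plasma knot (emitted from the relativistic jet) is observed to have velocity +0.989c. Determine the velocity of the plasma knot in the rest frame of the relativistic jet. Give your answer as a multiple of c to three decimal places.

Invert the composition law: u' = (u − v)/(1 − uv/c²).
u' = (0.989 − 0.942) / (1 − (0.989)(0.942)) = 0.0470/0.0684 = 0.6875.

+0.688c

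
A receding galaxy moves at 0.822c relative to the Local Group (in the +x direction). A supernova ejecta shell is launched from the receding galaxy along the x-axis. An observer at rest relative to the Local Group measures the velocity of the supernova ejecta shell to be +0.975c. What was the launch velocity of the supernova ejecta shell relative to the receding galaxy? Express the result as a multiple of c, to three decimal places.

Invert the composition law: u' = (u − v)/(1 − uv/c²).
u' = (0.975 − 0.822) / (1 − (0.975)(0.822)) = 0.1530/0.1986 = 0.7706.

+0.771c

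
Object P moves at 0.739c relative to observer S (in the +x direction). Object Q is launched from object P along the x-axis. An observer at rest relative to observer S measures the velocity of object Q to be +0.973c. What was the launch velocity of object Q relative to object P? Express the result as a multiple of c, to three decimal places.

Invert the composition law: u' = (u − v)/(1 − uv/c²).
u' = (0.973 − 0.739) / (1 − (0.973)(0.739)) = 0.2340/0.2810 = 0.8329.

+0.833c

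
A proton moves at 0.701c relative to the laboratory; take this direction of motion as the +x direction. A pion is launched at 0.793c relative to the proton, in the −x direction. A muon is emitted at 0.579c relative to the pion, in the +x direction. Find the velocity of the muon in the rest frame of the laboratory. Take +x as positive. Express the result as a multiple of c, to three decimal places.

+0.423c

Apply u = (u' + v)/(1 + u'v/c²) successively, working outward toward the laboratory.
Start: velocity of the proton relative to the laboratory = 0.7010c.
Compose with the pion (u' = -0.793 in the proton frame): u_1 = (-0.793 + 0.701) / (1 + (-0.793)·0.701) = -0.0920/0.4441 = -0.2072.
Compose with the muon (u' = 0.579 in the pion frame): u_2 = (0.579 + (-0.207)) / (1 + 0.579·(-0.207)) = 0.3718/0.8801 = 0.4225.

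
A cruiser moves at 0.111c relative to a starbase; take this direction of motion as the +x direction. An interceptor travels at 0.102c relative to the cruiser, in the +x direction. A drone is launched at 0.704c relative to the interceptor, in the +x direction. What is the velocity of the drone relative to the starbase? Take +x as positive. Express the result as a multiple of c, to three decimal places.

Apply u = (u' + v)/(1 + u'v/c²) successively, working outward toward the starbase.
Start: velocity of the cruiser relative to the starbase = 0.1110c.
Compose with the interceptor (u' = 0.102 in the cruiser frame): u_1 = (0.102 + 0.111) / (1 + 0.102·0.111) = 0.2130/1.0113 = 0.2106.
Compose with the drone (u' = 0.704 in the interceptor frame): u_2 = (0.704 + 0.211) / (1 + 0.704·0.211) = 0.9146/1.1483 = 0.7965.

0.797c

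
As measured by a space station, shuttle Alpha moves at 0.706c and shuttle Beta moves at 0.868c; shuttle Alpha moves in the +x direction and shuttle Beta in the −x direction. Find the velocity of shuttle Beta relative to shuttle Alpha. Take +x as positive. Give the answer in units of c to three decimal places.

β_A = 0.706, β_B = -0.868.
Transform to A's frame with the inverse velocity-addition law: u' = (u − v)/(1 − uv/c²), taking u = β_B and v = β_A.
u' = (-0.868 − 0.706) / (1 − (0.706)(-0.868)) = -1.5740/1.6128 = -0.9759.

-0.976c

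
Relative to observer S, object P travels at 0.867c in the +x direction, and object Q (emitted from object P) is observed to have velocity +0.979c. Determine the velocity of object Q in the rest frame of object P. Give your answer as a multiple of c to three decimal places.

Invert the composition law: u' = (u − v)/(1 − uv/c²).
u' = (0.979 − 0.867) / (1 − (0.979)(0.867)) = 0.1120/0.1512 = 0.7407.

+0.741c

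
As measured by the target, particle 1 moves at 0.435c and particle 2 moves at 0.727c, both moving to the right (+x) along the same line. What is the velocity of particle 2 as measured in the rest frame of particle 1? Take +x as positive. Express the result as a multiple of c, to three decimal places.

β_A = 0.435, β_B = 0.727.
Transform to A's frame with the inverse velocity-addition law: u' = (u − v)/(1 − uv/c²), taking u = β_B and v = β_A.
u' = (0.727 − 0.435) / (1 − (0.435)(0.727)) = 0.2920/0.6838 = 0.4271.

+0.427c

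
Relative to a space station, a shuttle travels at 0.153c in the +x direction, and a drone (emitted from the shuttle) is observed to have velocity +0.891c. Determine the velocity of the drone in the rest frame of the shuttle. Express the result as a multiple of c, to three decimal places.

+0.854c

Invert the composition law: u' = (u − v)/(1 − uv/c²).
u' = (0.891 − 0.153) / (1 − (0.891)(0.153)) = 0.7380/0.8637 = 0.8545.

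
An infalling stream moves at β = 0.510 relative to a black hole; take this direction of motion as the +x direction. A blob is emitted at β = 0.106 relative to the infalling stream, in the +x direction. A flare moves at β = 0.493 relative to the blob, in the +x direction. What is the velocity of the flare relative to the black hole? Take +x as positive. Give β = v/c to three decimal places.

Apply u = (u' + v)/(1 + u'v/c²) successively, working outward toward the black hole.
Start: velocity of the infalling stream relative to the black hole = 0.5100c.
Compose with the blob (u' = 0.106 in the infalling stream frame): u_1 = (0.106 + 0.510) / (1 + 0.106·0.510) = 0.6160/1.0541 = 0.5844.
Compose with the flare (u' = 0.493 in the blob frame): u_2 = (0.493 + 0.584) / (1 + 0.493·0.584) = 1.0774/1.2881 = 0.8364.

β = 0.836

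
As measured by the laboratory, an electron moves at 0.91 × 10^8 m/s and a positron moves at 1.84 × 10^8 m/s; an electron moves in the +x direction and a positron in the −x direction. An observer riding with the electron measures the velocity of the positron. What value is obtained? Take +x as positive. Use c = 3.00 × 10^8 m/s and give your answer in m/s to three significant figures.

-2.32 × 10^8 m/s

β_A = 0.303, β_B = -0.613 (dividing each by c = 3.00 × 10^8 m/s).
Transform to A's frame with the inverse velocity-addition law: u' = (u − v)/(1 − uv/c²), taking u = β_B and v = β_A.
u' = (-0.613 − 0.303) / (1 − (0.303)(-0.613)) = -0.9167/1.1860 = -0.7729.
u' = -0.7729 × 3.00 × 10^8 m/s.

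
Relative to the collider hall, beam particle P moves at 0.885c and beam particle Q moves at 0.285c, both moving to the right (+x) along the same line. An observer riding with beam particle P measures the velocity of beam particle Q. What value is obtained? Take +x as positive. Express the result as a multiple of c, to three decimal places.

β_A = 0.885, β_B = 0.285.
Transform to A's frame with the inverse velocity-addition law: u' = (u − v)/(1 − uv/c²), taking u = β_B and v = β_A.
u' = (0.285 − 0.885) / (1 − (0.885)(0.285)) = -0.6000/0.7478 = -0.8024.

-0.802c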